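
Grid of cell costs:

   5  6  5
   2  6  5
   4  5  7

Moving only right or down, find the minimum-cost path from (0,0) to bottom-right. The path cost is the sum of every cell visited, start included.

23

One optimal route is r0c0 → r1c0 → r2c0 → r2c1 → r2c2.
Its cost is 5 + 2 + 4 + 5 + 7 = 23.
For comparison, the top-then-right route costs 28.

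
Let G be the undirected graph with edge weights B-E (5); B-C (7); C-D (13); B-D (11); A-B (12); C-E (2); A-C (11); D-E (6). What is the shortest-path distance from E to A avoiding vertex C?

17

Routes from E to A avoiding C:
E -> B -> A: 5 + 12 = 17
E -> D -> B -> A: 6 + 11 + 12 = 29
The minimum is 17.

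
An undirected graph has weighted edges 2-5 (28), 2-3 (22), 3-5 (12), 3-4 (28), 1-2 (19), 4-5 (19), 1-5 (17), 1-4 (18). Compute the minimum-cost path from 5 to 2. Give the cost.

A few of the 5→2 routes:
5-3-2: 12 + 22 = 34
5-4-1-2: 19 + 18 + 19 = 56
5-4-3-2: 19 + 28 + 22 = 69
5-2: 28
5-1-2: 17 + 19 = 36
The minimum is 28.

28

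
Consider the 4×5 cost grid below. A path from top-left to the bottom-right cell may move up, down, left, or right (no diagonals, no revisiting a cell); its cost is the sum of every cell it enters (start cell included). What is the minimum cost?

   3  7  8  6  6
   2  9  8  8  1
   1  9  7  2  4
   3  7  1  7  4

Cheapest: (0,0) -> (1,0) -> (2,0) -> (3,0) -> (3,1) -> (3,2) -> (3,3) -> (3,4)
  3 + 2 + 1 + 3 + 7 + 1 + 7 + 4 = 28

28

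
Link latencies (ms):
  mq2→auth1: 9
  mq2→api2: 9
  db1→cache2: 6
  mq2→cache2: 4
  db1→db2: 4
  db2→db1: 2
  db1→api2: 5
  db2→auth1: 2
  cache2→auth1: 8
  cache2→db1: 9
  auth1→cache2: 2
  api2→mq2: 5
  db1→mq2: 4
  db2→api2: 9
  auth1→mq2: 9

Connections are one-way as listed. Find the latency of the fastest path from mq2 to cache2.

4

Routes from mq2 to cache2:
mq2→cache2: 4
mq2→auth1→cache2: 9 + 2 = 11
Best route has total 4 ms.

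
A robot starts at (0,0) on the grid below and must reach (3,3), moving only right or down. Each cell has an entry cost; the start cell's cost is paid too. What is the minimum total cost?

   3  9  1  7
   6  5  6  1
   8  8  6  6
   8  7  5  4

Cheapest: r0c0 -> r0c1 -> r0c2 -> r1c2 -> r1c3 -> r2c3 -> r3c3
  3 + 9 + 1 + 6 + 1 + 6 + 4 = 30
(Top row then right column would cost 31.)

30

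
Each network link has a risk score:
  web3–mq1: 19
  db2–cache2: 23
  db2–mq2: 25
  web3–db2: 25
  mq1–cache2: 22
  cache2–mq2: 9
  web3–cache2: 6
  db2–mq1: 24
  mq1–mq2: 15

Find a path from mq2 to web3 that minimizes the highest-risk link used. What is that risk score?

Some routes from mq2 to web3:
mq2 → mq1 → web3: max(15, 19) = 19
mq2 → mq1 → cache2 → web3: max(15, 22, 6) = 22
mq2 → cache2 → web3: max(9, 6) = 9
mq2 → cache2 → mq1 → web3: max(9, 22, 19) = 22
Best route has worst link 9.

9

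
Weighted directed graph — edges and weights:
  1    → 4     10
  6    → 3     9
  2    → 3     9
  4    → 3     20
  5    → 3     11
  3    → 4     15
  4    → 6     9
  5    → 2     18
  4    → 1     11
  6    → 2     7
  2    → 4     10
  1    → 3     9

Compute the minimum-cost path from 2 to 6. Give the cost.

Candidate routes:
2 → 4 → 6: 10 + 9 = 19
2 → 3 → 4 → 6: 9 + 15 + 9 = 33
Shortest: 19.

19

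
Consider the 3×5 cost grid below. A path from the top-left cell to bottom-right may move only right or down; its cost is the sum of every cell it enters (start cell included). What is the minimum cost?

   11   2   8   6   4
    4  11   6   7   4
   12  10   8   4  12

47

One optimal route is r0c0→r0c1→r0c2→r0c3→r0c4→r1c4→r2c4.
Its cost is 11 + 2 + 8 + 6 + 4 + 4 + 12 = 47.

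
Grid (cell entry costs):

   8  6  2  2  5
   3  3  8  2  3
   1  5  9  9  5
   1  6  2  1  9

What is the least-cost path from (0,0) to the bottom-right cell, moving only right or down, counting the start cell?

31

Cheapest: [0,0] → [1,0] → [2,0] → [3,0] → [3,1] → [3,2] → [3,3] → [3,4]
  8 + 3 + 1 + 1 + 6 + 2 + 1 + 9 = 31
(Top row then right column would cost 40.)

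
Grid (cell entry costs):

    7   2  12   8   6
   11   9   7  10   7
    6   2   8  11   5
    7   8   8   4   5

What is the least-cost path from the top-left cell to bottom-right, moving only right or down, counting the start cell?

Best path: [0,0] [0,1] [1,1] [2,1] [2,2] [3,2] [3,3] [3,4]
Cost: 7 + 2 + 9 + 2 + 8 + 8 + 4 + 5 = 45
(Top row then right column would cost 52.)

45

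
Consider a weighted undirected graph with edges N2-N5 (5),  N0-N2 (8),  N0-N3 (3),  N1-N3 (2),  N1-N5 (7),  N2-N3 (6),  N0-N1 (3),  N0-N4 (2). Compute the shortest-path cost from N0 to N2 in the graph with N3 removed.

Routes from N0 to N2 avoiding N3:
N0-N1-N5-N2: 3 + 7 + 5 = 15
N0-N2: 8
The minimum is 8.

8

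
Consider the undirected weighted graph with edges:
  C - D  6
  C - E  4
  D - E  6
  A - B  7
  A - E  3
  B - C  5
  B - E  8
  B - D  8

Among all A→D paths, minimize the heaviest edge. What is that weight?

6

Some routes from A to D:
A - E - B - D: max(3, 8, 8) = 8
A - E - D: max(3, 6) = 6
A - E - C - B - D: max(3, 4, 5, 8) = 8
A - E - C - D: max(3, 4, 6) = 6
A - B - C - E - D: max(7, 5, 4, 6) = 7
A - B - C - D: max(7, 5, 6) = 7
Best route has worst link 6.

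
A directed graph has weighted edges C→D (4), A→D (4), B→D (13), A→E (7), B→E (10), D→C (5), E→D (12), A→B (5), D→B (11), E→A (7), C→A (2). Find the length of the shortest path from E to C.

Candidate routes:
E → D → C: 12 + 5 = 17
E → A → D → C: 7 + 4 + 5 = 16
E → A → B → D → C: 7 + 5 + 13 + 5 = 30
Best route has total 16.

16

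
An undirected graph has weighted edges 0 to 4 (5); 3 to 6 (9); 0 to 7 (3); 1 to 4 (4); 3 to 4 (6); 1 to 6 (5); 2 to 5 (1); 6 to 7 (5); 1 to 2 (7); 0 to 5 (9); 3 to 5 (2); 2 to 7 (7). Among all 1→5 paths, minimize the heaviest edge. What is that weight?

A few of the 1→5 routes:
1 -> 4 -> 0 -> 7 -> 2 -> 5: max(4, 5, 3, 7, 1) = 7
1 -> 6 -> 7 -> 0 -> 4 -> 3 -> 5: max(5, 5, 3, 5, 6, 2) = 6
1 -> 4 -> 3 -> 5: max(4, 6, 2) = 6
Best route has worst link 6.

6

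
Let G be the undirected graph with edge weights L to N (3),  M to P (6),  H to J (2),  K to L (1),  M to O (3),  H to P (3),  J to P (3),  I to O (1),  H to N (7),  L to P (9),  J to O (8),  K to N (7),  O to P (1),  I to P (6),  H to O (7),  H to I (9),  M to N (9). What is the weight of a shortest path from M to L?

12

Checking several routes:
M - O - P - L: 3 + 1 + 9 = 13
M - N - L: 9 + 3 = 12
M - N - K - L: 9 + 7 + 1 = 17
M - P - L: 6 + 9 = 15
Shortest: 12.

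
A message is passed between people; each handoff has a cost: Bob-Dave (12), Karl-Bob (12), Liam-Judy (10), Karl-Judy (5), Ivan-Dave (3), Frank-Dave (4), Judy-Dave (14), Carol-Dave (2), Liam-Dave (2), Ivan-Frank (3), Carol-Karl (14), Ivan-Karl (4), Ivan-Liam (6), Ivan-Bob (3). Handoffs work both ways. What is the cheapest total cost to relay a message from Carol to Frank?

6

Some routes from Carol to Frank:
Carol → Dave → Liam → Ivan → Frank: 2 + 2 + 6 + 3 = 13
Carol → Dave → Frank: 2 + 4 = 6
Carol → Dave → Ivan → Frank: 2 + 3 + 3 = 8
The minimum is 6.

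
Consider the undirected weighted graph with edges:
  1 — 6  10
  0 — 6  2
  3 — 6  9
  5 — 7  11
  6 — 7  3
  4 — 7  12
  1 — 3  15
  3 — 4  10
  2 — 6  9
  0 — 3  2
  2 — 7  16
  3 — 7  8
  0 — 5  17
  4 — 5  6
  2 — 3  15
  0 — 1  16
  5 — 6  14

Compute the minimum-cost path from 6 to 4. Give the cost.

A few of the 6→4 routes:
6→0→3→4: 2 + 2 + 10 = 14
6→3→4: 9 + 10 = 19
6→7→4: 3 + 12 = 15
Best route has total 14.

14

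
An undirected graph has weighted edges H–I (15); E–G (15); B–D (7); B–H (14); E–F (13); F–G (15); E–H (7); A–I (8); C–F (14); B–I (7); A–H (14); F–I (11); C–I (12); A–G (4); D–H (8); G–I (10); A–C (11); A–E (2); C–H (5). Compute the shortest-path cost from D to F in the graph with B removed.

Checking several routes:
D→H→C→F: 8 + 5 + 14 = 27
D→H→C→I→F: 8 + 5 + 12 + 11 = 36
D→H→E→A→I→F: 8 + 7 + 2 + 8 + 11 = 36
D→H→E→A→G→F: 8 + 7 + 2 + 4 + 15 = 36
D→H→I→F: 8 + 15 + 11 = 34
D→H→E→F: 8 + 7 + 13 = 28
The minimum is 27.

27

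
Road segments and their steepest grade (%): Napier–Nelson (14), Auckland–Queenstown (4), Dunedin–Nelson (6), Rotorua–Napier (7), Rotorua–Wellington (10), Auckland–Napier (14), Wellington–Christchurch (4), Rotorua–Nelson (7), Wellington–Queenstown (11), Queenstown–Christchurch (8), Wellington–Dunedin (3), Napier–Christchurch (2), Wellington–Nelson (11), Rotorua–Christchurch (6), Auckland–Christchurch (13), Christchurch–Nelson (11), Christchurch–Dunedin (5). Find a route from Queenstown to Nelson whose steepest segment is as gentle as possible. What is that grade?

Checking several routes:
Queenstown→Christchurch→Rotorua→Nelson: max(8, 6, 7) = 8
Queenstown→Christchurch→Dunedin→Nelson: max(8, 5, 6) = 8
Queenstown→Christchurch→Wellington→Dunedin→Nelson: max(8, 4, 3, 6) = 8
The minimum achievable maximum is 8%.

8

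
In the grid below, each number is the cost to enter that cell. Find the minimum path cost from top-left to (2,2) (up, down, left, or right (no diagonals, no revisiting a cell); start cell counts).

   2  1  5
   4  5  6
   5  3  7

Take r0c0 → r0c1 → r1c1 → r2c1 → r2c2 for a total of 2 + 1 + 5 + 3 + 7 = 18.

18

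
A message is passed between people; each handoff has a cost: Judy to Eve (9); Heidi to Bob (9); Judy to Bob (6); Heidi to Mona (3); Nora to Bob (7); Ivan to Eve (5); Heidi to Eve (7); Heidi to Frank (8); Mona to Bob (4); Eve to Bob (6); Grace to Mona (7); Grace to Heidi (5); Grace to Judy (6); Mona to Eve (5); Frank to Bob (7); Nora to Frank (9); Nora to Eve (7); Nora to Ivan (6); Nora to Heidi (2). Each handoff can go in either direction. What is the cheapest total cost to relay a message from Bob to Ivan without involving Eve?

13

Comparing a few candidate routes:
Bob-Nora-Ivan: 7 + 6 = 13
Bob-Heidi-Nora-Ivan: 9 + 2 + 6 = 17
Bob-Mona-Heidi-Nora-Ivan: 4 + 3 + 2 + 6 = 15
Best route has total 13.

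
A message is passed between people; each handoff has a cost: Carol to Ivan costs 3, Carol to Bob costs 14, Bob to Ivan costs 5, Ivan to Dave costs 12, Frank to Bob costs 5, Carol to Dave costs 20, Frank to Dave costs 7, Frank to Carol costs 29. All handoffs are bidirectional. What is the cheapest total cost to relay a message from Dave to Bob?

Checking several routes:
Dave -> Frank -> Bob: 7 + 5 = 12
Dave -> Carol -> Bob: 20 + 14 = 34
Dave -> Ivan -> Carol -> Bob: 12 + 3 + 14 = 29
Dave -> Carol -> Ivan -> Bob: 20 + 3 + 5 = 28
Dave -> Ivan -> Bob: 12 + 5 = 17
Shortest: 12.

12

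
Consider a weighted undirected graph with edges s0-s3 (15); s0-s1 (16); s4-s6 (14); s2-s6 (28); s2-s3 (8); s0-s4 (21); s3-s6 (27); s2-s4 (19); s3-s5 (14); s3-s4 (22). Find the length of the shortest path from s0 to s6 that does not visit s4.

Candidate routes:
s0 - s3 - s2 - s6: 15 + 8 + 28 = 51
s0 - s3 - s6: 15 + 27 = 42
Best route has total 42.

42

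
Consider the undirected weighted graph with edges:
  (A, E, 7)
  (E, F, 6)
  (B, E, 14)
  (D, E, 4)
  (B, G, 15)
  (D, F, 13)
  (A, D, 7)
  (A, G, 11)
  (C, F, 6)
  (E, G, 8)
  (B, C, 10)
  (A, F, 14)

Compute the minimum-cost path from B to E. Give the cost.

14

A few of the B→E routes:
B -> G -> E: 15 + 8 = 23
B -> G -> A -> E: 15 + 11 + 7 = 33
B -> C -> F -> A -> E: 10 + 6 + 14 + 7 = 37
B -> E: 14
B -> C -> F -> D -> E: 10 + 6 + 13 + 4 = 33
B -> C -> F -> E: 10 + 6 + 6 = 22
Shortest: 14.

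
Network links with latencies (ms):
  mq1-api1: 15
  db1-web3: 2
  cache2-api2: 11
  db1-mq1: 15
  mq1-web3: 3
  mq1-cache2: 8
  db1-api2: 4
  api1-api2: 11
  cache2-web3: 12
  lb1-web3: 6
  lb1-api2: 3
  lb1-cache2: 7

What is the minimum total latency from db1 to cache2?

Checking several routes:
db1 → api2 → lb1 → cache2: 4 + 3 + 7 = 14
db1 → web3 → cache2: 2 + 12 = 14
db1 → web3 → mq1 → cache2: 2 + 3 + 8 = 13
Shortest: 13 ms.

13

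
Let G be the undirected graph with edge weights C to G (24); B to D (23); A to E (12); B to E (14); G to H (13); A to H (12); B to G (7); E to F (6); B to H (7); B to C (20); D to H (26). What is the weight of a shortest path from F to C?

40

Checking several routes:
F → E → B → C: 6 + 14 + 20 = 40
F → E → A → H → B → C: 6 + 12 + 12 + 7 + 20 = 57
F → E → B → H → G → C: 6 + 14 + 7 + 13 + 24 = 64
F → E → B → G → C: 6 + 14 + 7 + 24 = 51
F → E → A → H → G → C: 6 + 12 + 12 + 13 + 24 = 67
Best route has total 40.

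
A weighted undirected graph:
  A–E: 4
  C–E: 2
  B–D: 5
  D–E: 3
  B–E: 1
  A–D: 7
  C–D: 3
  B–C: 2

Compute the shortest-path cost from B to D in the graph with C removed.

Candidate routes:
B-E-A-D: 1 + 4 + 7 = 12
B-D: 5
B-E-D: 1 + 3 = 4
The minimum is 4.

4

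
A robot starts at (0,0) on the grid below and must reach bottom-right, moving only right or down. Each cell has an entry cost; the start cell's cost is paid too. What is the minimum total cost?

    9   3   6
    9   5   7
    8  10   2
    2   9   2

Take (0,0)→(0,1)→(1,1)→(1,2)→(2,2)→(3,2) for a total of 9 + 3 + 5 + 7 + 2 + 2 = 28.
For comparison, the top-then-right route costs 29.

28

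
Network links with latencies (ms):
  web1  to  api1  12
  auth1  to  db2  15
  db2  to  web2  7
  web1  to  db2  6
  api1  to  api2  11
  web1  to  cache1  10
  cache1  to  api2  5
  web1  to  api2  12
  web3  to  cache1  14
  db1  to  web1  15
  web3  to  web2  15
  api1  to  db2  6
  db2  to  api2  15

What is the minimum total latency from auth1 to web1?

Checking several routes:
auth1 -> db2 -> api1 -> web1: 15 + 6 + 12 = 33
auth1 -> db2 -> web1: 15 + 6 = 21
auth1 -> db2 -> api1 -> api2 -> web1: 15 + 6 + 11 + 12 = 44
auth1 -> db2 -> api2 -> web1: 15 + 15 + 12 = 42
The minimum is 21 ms.

21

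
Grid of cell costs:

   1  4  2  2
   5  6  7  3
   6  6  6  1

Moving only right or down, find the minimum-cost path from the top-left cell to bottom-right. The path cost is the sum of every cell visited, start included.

Path (0,0) (0,1) (0,2) (0,3) (1,3) (2,3): 1 + 4 + 2 + 2 + 3 + 1 = 13.

13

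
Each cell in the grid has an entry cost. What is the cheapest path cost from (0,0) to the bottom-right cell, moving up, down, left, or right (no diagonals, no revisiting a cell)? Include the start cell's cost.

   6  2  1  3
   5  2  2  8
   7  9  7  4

22

Cheapest: [0,0] [0,1] [0,2] [1,2] [2,2] [2,3]
  6 + 2 + 1 + 2 + 7 + 4 = 22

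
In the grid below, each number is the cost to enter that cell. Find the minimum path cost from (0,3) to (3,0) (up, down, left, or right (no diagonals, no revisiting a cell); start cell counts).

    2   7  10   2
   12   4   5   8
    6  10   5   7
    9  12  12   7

Take (0,3)→(1,3)→(1,2)→(1,1)→(2,1)→(2,0)→(3,0) for a total of 2 + 8 + 5 + 4 + 10 + 6 + 9 = 44.

44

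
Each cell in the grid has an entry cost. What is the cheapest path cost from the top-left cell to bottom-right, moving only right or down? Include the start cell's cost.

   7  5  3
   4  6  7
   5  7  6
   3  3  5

27

Cheapest: [0,0] [1,0] [2,0] [3,0] [3,1] [3,2]
  7 + 4 + 5 + 3 + 3 + 5 = 27
For comparison, the top-then-right route costs 33.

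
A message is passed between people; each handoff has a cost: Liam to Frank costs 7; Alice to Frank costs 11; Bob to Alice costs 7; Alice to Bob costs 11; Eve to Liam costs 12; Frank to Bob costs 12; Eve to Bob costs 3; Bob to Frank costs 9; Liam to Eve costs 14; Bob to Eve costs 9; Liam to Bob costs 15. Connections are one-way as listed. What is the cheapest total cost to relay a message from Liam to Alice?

22

Routes from Liam to Alice:
Liam → Frank → Bob → Alice: 7 + 12 + 7 = 26
Liam → Eve → Bob → Alice: 14 + 3 + 7 = 24
Liam → Bob → Alice: 15 + 7 = 22
Best route has total 22.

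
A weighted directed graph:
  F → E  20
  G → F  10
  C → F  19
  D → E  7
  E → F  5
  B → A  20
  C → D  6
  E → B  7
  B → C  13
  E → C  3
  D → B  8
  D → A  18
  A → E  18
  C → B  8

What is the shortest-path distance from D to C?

A few of the D→C routes:
D -> E -> B -> C: 7 + 7 + 13 = 27
D -> E -> C: 7 + 3 = 10
D -> B -> C: 8 + 13 = 21
Best route has total 10.

10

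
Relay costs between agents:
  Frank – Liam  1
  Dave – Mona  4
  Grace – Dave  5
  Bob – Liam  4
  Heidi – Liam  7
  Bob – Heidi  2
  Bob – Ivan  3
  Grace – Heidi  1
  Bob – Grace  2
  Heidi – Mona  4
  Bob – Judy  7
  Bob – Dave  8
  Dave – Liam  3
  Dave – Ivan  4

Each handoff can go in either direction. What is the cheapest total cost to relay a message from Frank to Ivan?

Some routes from Frank to Ivan:
Frank -> Liam -> Dave -> Grace -> Bob -> Ivan: 1 + 3 + 5 + 2 + 3 = 14
Frank -> Liam -> Heidi -> Bob -> Ivan: 1 + 7 + 2 + 3 = 13
Frank -> Liam -> Bob -> Ivan: 1 + 4 + 3 = 8
Frank -> Liam -> Dave -> Ivan: 1 + 3 + 4 = 8
Frank -> Liam -> Heidi -> Grace -> Bob -> Ivan: 1 + 7 + 1 + 2 + 3 = 14
Shortest: 8.

8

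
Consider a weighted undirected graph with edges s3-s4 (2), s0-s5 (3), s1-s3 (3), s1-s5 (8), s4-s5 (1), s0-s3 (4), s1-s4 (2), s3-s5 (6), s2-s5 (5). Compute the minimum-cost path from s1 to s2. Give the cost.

A few of the s1→s2 routes:
s1→s3→s4→s5→s2: 3 + 2 + 1 + 5 = 11
s1→s4→s3→s5→s2: 2 + 2 + 6 + 5 = 15
s1→s3→s0→s5→s2: 3 + 4 + 3 + 5 = 15
s1→s4→s5→s2: 2 + 1 + 5 = 8
s1→s5→s2: 8 + 5 = 13
s1→s3→s5→s2: 3 + 6 + 5 = 14
The minimum is 8.

8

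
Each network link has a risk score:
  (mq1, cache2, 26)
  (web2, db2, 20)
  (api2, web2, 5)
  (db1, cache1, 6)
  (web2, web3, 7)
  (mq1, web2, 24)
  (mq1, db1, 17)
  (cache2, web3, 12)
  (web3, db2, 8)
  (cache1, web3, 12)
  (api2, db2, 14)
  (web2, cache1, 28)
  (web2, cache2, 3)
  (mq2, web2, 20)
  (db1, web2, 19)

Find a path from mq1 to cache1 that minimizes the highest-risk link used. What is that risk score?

17

Comparing a few candidate routes:
mq1 -> db1 -> web2 -> api2 -> db2 -> web3 -> cache1: max(17, 19, 5, 14, 8, 12) = 19
mq1 -> db1 -> web2 -> web3 -> cache1: max(17, 19, 7, 12) = 19
mq1 -> db1 -> cache1: max(17, 6) = 17
mq1 -> db1 -> web2 -> cache2 -> web3 -> cache1: max(17, 19, 3, 12, 12) = 19
Smallest bottleneck: 17.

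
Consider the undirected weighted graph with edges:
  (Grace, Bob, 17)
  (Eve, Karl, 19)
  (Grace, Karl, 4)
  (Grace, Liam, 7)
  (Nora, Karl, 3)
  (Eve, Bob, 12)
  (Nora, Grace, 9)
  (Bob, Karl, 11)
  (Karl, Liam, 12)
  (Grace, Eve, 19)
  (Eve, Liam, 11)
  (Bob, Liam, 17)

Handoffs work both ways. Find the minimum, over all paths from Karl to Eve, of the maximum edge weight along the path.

Some routes from Karl to Eve:
Karl-Nora-Grace-Liam-Eve: max(3, 9, 7, 11) = 11
Karl-Bob-Eve: max(11, 12) = 12
Karl-Grace-Liam-Eve: max(4, 7, 11) = 11
Karl-Liam-Eve: max(12, 11) = 12
The minimum achievable maximum is 11.

11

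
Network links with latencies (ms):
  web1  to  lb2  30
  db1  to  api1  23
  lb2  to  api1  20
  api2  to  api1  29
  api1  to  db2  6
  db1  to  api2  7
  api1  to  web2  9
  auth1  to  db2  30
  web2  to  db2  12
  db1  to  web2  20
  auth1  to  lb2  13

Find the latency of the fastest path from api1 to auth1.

Candidate routes:
api1-api2-db1-web2-db2-auth1: 29 + 7 + 20 + 12 + 30 = 98
api1-db2-auth1: 6 + 30 = 36
api1-db1-web2-db2-auth1: 23 + 20 + 12 + 30 = 85
api1-web2-db2-auth1: 9 + 12 + 30 = 51
api1-lb2-auth1: 20 + 13 = 33
The minimum is 33 ms.

33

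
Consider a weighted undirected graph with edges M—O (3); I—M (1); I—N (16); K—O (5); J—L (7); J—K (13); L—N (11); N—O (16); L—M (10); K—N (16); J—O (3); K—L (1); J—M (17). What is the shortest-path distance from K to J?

8

A few of the K→J routes:
K → O → J: 5 + 3 = 8
K → J: 13
K → L → J: 1 + 7 = 8
Shortest: 8.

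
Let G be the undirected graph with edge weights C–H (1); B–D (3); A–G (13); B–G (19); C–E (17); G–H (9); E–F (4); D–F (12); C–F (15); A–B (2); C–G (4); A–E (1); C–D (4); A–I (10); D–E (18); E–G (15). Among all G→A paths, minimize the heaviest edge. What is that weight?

Some routes from G to A:
G - C - D - B - A: max(4, 4, 3, 2) = 4
G - H - C - D - B - A: max(9, 1, 4, 3, 2) = 9
G - C - D - F - E - A: max(4, 4, 12, 4, 1) = 12
G - H - C - D - F - E - A: max(9, 1, 4, 12, 4, 1) = 12
Best route has worst link 4.

4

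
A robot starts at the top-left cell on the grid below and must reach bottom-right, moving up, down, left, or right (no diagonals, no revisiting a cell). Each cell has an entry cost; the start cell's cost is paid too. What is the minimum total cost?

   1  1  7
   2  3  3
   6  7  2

Path [0,0] → [0,1] → [1,1] → [1,2] → [2,2]: 1 + 1 + 3 + 3 + 2 = 10.

10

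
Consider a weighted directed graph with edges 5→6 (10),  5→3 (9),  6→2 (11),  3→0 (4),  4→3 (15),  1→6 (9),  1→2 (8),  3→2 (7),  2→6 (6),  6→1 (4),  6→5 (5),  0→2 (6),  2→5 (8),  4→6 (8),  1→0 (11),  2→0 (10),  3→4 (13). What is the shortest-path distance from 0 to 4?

Paths from 0 to 4:
0 - 2 - 6 - 5 - 3 - 4: 6 + 6 + 5 + 9 + 13 = 39
0 - 2 - 5 - 3 - 4: 6 + 8 + 9 + 13 = 36
Best route has total 36.

36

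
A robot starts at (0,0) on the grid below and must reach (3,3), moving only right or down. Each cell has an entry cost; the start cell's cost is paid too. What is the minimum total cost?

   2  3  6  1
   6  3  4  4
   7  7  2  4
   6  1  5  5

Path (0,0) -> (0,1) -> (1,1) -> (1,2) -> (2,2) -> (2,3) -> (3,3): 2 + 3 + 3 + 4 + 2 + 4 + 5 = 23.
(Top row then right column would cost 25.)

23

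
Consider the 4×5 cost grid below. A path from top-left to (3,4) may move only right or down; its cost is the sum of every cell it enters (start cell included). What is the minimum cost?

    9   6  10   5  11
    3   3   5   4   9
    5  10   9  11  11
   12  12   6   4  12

51

One optimal route is (0,0) → (1,0) → (1,1) → (1,2) → (1,3) → (2,3) → (3,3) → (3,4).
Its cost is 9 + 3 + 3 + 5 + 4 + 11 + 4 + 12 = 51.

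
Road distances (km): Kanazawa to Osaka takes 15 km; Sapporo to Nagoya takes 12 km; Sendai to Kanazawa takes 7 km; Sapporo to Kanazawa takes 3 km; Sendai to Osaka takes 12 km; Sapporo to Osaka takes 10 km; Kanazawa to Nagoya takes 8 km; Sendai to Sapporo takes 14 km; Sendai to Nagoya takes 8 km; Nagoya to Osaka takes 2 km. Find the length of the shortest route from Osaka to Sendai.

10

Checking several routes:
Osaka - Nagoya - Sendai: 2 + 8 = 10
Osaka - Nagoya - Kanazawa - Sendai: 2 + 8 + 7 = 17
Osaka - Sendai: 12
The minimum is 10 km.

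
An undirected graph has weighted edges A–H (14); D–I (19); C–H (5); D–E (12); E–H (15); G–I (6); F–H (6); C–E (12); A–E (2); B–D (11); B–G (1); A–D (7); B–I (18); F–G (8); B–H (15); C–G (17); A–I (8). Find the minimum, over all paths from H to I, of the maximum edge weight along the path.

8

Some routes from H to I:
H→F→G→I: max(6, 8, 6) = 8
H→F→G→B→D→E→A→I: max(6, 8, 1, 11, 12, 2, 8) = 12
H→F→G→B→D→A→I: max(6, 8, 1, 11, 7, 8) = 11
Best route has worst link 8.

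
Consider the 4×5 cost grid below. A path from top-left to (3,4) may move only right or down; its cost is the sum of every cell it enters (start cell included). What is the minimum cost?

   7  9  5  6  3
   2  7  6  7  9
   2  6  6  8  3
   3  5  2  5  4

Take r0c0→r1c0→r2c0→r3c0→r3c1→r3c2→r3c3→r3c4 for a total of 7 + 2 + 2 + 3 + 5 + 2 + 5 + 4 = 30.
For comparison, the top-then-right route costs 46.

30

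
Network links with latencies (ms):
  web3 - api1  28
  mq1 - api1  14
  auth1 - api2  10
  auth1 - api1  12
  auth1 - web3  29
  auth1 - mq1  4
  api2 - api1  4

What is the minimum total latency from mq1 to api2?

14

Some routes from mq1 to api2:
mq1 -> auth1 -> api2: 4 + 10 = 14
mq1 -> api1 -> api2: 14 + 4 = 18
mq1 -> auth1 -> api1 -> api2: 4 + 12 + 4 = 20
Best route has total 14 ms.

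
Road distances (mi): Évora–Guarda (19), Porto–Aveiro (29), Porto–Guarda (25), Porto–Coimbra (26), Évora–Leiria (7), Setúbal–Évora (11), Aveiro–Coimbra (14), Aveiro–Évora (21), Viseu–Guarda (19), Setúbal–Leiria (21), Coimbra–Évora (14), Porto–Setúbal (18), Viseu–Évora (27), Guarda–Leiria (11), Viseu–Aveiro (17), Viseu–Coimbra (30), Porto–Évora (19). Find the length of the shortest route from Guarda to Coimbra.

Comparing a few candidate routes:
Guarda→Évora→Coimbra: 19 + 14 = 33
Guarda→Viseu→Aveiro→Coimbra: 19 + 17 + 14 = 50
Guarda→Viseu→Coimbra: 19 + 30 = 49
Guarda→Porto→Coimbra: 25 + 26 = 51
Guarda→Leiria→Évora→Coimbra: 11 + 7 + 14 = 32
Shortest: 32 mi.

32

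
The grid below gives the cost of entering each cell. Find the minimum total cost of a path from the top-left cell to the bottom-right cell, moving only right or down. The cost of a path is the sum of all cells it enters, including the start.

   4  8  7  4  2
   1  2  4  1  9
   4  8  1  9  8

29

Path r0c0→r1c0→r1c1→r1c2→r1c3→r1c4→r2c4: 4 + 1 + 2 + 4 + 1 + 9 + 8 = 29.
(Top row then right column would cost 42.)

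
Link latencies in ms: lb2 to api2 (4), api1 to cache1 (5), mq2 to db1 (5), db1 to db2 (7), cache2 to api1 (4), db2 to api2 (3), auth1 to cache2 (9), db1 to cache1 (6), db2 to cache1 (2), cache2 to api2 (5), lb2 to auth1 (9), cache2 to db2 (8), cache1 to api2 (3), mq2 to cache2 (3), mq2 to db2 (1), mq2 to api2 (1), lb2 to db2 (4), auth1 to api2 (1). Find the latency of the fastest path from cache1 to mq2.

3

Some routes from cache1 to mq2:
cache1-db2-api2-mq2: 2 + 3 + 1 = 6
cache1-api2-cache2-mq2: 3 + 5 + 3 = 11
cache1-api2-mq2: 3 + 1 = 4
cache1-db2-mq2: 2 + 1 = 3
cache1-api2-db2-mq2: 3 + 3 + 1 = 7
Shortest: 3 ms.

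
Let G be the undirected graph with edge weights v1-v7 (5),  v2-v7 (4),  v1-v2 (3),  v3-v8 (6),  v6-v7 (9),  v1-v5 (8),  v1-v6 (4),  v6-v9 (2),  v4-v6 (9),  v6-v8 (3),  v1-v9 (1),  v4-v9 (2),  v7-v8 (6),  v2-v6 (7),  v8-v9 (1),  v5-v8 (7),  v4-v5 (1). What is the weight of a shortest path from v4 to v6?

4

A few of the v4→v6 routes:
v4-v9-v1-v6: 2 + 1 + 4 = 7
v4-v9-v6: 2 + 2 = 4
v4-v6: 9
v4-v9-v8-v6: 2 + 1 + 3 = 6
Shortest: 4.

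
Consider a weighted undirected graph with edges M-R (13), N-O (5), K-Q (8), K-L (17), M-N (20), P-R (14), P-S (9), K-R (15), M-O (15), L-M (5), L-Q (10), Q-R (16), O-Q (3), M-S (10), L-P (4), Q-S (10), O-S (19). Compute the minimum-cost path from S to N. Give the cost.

18

A few of the S→N routes:
S → O → N: 19 + 5 = 24
S → M → L → Q → O → N: 10 + 5 + 10 + 3 + 5 = 33
S → M → N: 10 + 20 = 30
S → Q → O → N: 10 + 3 + 5 = 18
S → M → O → N: 10 + 15 + 5 = 30
S → P → L → Q → O → N: 9 + 4 + 10 + 3 + 5 = 31
The minimum is 18.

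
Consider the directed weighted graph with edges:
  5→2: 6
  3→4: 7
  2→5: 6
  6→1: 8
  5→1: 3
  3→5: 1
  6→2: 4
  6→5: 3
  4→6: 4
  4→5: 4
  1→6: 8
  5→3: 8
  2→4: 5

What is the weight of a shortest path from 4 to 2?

8

Routes from 4 to 2:
4 - 5 - 1 - 6 - 2: 4 + 3 + 8 + 4 = 19
4 - 5 - 2: 4 + 6 = 10
4 - 6 - 2: 4 + 4 = 8
4 - 6 - 5 - 2: 4 + 3 + 6 = 13
Best route has total 8.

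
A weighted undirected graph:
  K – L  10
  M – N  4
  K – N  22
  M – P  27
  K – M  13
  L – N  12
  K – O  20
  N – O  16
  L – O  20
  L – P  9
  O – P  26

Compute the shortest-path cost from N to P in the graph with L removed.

31

Candidate routes:
N -> M -> P: 4 + 27 = 31
N -> O -> P: 16 + 26 = 42
N -> M -> K -> O -> P: 4 + 13 + 20 + 26 = 63
N -> O -> K -> M -> P: 16 + 20 + 13 + 27 = 76
N -> K -> O -> P: 22 + 20 + 26 = 68
N -> K -> M -> P: 22 + 13 + 27 = 62
Shortest: 31.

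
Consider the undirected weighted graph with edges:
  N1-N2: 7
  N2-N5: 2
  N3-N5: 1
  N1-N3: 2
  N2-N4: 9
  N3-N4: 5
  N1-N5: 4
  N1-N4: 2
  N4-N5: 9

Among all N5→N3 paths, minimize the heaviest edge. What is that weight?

1

Checking several routes:
N5-N1-N4-N3: max(4, 2, 5) = 5
N5-N3: max(1) = 1
N5-N1-N3: max(4, 2) = 4
The minimum achievable maximum is 1.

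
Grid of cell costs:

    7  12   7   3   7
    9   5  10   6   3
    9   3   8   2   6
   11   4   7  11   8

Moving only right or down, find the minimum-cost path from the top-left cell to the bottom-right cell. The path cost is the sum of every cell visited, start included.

Path [0,0] → [1,0] → [1,1] → [2,1] → [2,2] → [2,3] → [2,4] → [3,4]: 7 + 9 + 5 + 3 + 8 + 2 + 6 + 8 = 48.
For comparison, the top-then-right route costs 53.

48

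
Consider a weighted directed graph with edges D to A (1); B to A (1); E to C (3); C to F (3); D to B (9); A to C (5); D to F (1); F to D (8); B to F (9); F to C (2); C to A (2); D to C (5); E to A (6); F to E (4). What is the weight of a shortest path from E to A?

5

Checking several routes:
E - C - A: 3 + 2 = 5
E - C - F - D - A: 3 + 3 + 8 + 1 = 15
E - A: 6
Best route has total 5.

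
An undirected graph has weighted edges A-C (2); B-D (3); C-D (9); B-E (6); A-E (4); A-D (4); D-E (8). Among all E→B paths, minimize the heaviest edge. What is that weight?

Routes from E to B:
E - B: max(6) = 6
E - A - C - D - B: max(4, 2, 9, 3) = 9
E - D - B: max(8, 3) = 8
E - A - D - B: max(4, 4, 3) = 4
The minimum achievable maximum is 4.

4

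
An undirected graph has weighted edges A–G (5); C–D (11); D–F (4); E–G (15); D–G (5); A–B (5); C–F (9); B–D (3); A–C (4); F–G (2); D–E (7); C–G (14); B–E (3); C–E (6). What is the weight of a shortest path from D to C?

11

Some routes from D to C:
D→F→C: 4 + 9 = 13
D→C: 11
D→E→C: 7 + 6 = 13
D→B→E→C: 3 + 3 + 6 = 12
D→B→A→C: 3 + 5 + 4 = 12
The minimum is 11.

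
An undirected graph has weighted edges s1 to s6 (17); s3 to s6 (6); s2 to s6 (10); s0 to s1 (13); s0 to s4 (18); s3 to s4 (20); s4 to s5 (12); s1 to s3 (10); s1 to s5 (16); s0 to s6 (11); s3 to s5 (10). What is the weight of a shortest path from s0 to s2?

21

Comparing a few candidate routes:
s0-s1-s5-s3-s6-s2: 13 + 16 + 10 + 6 + 10 = 55
s0-s1-s6-s2: 13 + 17 + 10 = 40
s0-s1-s3-s6-s2: 13 + 10 + 6 + 10 = 39
s0-s4-s3-s6-s2: 18 + 20 + 6 + 10 = 54
s0-s6-s2: 11 + 10 = 21
Shortest: 21.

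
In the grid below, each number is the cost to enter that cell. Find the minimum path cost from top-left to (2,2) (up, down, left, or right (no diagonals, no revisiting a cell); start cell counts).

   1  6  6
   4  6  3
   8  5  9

Take (0,0) -> (1,0) -> (1,1) -> (1,2) -> (2,2) for a total of 1 + 4 + 6 + 3 + 9 = 23.

23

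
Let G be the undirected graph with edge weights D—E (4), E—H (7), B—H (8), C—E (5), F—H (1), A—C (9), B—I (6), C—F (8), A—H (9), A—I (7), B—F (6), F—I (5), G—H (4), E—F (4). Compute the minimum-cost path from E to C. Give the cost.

5

Some routes from E to C:
E→C: 5
E→H→F→C: 7 + 1 + 8 = 16
E→F→C: 4 + 8 = 12
The minimum is 5.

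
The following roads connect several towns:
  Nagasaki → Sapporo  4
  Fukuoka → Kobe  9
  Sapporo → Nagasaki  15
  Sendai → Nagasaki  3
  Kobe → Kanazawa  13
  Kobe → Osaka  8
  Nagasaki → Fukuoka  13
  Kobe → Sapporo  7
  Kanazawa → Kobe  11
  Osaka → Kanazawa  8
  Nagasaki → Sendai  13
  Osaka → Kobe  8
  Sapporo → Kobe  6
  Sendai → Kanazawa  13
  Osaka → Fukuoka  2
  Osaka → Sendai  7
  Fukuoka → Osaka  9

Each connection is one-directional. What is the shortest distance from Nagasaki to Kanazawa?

23

A few of the Nagasaki→Kanazawa routes:
Nagasaki -> Sapporo -> Kobe -> Kanazawa: 4 + 6 + 13 = 23
Nagasaki -> Sendai -> Kanazawa: 13 + 13 = 26
Nagasaki -> Sapporo -> Kobe -> Osaka -> Kanazawa: 4 + 6 + 8 + 8 = 26
Best route has total 23.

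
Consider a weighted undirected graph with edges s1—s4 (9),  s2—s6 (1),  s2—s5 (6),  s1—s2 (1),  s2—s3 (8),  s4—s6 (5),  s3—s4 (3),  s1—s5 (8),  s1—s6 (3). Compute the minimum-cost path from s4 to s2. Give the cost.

Checking several routes:
s4-s6-s1-s2: 5 + 3 + 1 = 9
s4-s1-s2: 9 + 1 = 10
s4-s1-s6-s2: 9 + 3 + 1 = 13
s4-s6-s2: 5 + 1 = 6
s4-s3-s2: 3 + 8 = 11
Shortest: 6.

6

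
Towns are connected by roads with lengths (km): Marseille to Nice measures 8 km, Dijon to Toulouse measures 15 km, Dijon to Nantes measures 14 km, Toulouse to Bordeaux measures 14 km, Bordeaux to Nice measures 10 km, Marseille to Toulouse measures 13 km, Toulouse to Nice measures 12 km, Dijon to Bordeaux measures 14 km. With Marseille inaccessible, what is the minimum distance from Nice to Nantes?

38

Routes from Nice to Nantes avoiding Marseille:
Nice→Bordeaux→Toulouse→Dijon→Nantes: 10 + 14 + 15 + 14 = 53
Nice→Toulouse→Bordeaux→Dijon→Nantes: 12 + 14 + 14 + 14 = 54
Nice→Bordeaux→Dijon→Nantes: 10 + 14 + 14 = 38
Nice→Toulouse→Dijon→Nantes: 12 + 15 + 14 = 41
Shortest: 38 km.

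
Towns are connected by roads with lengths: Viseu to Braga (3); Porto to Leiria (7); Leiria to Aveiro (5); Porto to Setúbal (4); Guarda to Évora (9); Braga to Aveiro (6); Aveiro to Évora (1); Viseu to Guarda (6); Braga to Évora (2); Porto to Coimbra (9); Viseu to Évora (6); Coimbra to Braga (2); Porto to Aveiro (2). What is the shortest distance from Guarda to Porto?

Some routes from Guarda to Porto:
Guarda→Viseu→Braga→Évora→Aveiro→Porto: 6 + 3 + 2 + 1 + 2 = 14
Guarda→Viseu→Braga→Aveiro→Porto: 6 + 3 + 6 + 2 = 17
Guarda→Viseu→Évora→Aveiro→Porto: 6 + 6 + 1 + 2 = 15
Guarda→Évora→Aveiro→Porto: 9 + 1 + 2 = 12
Shortest: 12.

12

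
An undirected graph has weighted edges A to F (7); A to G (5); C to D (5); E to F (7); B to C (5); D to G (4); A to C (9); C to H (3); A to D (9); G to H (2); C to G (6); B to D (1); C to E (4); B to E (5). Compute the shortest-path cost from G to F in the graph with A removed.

16

A few of the G→F routes:
G→H→C→B→E→F: 2 + 3 + 5 + 5 + 7 = 22
G→D→B→E→F: 4 + 1 + 5 + 7 = 17
G→C→E→F: 6 + 4 + 7 = 17
G→H→C→E→F: 2 + 3 + 4 + 7 = 16
G→D→B→C→E→F: 4 + 1 + 5 + 4 + 7 = 21
G→D→C→E→F: 4 + 5 + 4 + 7 = 20
Shortest: 16.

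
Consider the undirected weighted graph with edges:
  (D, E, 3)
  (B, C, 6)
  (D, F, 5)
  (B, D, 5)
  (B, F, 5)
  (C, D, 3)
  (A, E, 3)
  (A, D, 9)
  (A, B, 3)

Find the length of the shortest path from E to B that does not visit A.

Candidate routes:
E→D→B: 3 + 5 = 8
E→D→F→B: 3 + 5 + 5 = 13
E→D→C→B: 3 + 3 + 6 = 12
Best route has total 8.

8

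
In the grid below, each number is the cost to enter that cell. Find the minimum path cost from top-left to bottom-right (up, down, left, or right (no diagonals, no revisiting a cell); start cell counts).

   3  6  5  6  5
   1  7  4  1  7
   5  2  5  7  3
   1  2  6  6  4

Take r0c0→r1c0→r2c0→r3c0→r3c1→r3c2→r3c3→r3c4 for a total of 3 + 1 + 5 + 1 + 2 + 6 + 6 + 4 = 28.

28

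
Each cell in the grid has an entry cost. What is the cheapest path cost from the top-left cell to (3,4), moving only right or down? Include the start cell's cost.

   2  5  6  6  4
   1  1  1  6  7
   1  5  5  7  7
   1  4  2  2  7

Path r0c0 → r1c0 → r2c0 → r3c0 → r3c1 → r3c2 → r3c3 → r3c4: 2 + 1 + 1 + 1 + 4 + 2 + 2 + 7 = 20.

20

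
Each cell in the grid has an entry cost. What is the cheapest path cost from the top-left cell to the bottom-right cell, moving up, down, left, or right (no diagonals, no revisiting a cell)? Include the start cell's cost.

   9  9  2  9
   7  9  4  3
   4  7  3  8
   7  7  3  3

33

Best path: r0c0 -> r0c1 -> r0c2 -> r1c2 -> r2c2 -> r3c2 -> r3c3
Cost: 9 + 9 + 2 + 4 + 3 + 3 + 3 = 33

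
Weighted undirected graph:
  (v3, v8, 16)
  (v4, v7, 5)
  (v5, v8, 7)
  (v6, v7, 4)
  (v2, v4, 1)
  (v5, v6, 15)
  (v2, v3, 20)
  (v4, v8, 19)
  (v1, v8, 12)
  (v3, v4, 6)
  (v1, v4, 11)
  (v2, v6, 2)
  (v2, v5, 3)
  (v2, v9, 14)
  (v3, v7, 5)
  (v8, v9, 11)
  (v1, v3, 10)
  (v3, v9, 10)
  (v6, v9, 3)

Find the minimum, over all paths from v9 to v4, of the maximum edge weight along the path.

3

Checking several routes:
v9 → v6 → v7 → v3 → v4: max(3, 4, 5, 6) = 6
v9 → v3 → v4: max(10, 6) = 10
v9 → v6 → v2 → v4: max(3, 2, 1) = 3
v9 → v6 → v7 → v4: max(3, 4, 5) = 5
v9 → v3 → v7 → v4: max(10, 5, 5) = 10
Best route has worst link 3.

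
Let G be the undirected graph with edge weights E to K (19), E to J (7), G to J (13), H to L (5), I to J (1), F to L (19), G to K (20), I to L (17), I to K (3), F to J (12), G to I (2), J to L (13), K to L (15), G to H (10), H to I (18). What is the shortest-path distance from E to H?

A few of the E→H routes:
E→J→I→H: 7 + 1 + 18 = 26
E→J→G→H: 7 + 13 + 10 = 30
E→J→I→G→H: 7 + 1 + 2 + 10 = 20
E→J→L→H: 7 + 13 + 5 = 25
Best route has total 20.

20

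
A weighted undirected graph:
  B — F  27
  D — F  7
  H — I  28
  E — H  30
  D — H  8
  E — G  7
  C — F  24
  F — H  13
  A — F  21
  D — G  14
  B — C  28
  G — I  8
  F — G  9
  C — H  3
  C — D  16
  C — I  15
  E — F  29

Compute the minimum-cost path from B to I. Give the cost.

A few of the B→I routes:
B → C → I: 28 + 15 = 43
B → F → G → I: 27 + 9 + 8 = 44
B → F → D → G → I: 27 + 7 + 14 + 8 = 56
Best route has total 43.

43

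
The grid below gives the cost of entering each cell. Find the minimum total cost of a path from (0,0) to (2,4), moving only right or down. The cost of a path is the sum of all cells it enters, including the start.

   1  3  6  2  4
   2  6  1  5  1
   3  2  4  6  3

19

Take (0,0) -> (1,0) -> (1,1) -> (1,2) -> (1,3) -> (1,4) -> (2,4) for a total of 1 + 2 + 6 + 1 + 5 + 1 + 3 = 19.
For comparison, the top-then-right route costs 20.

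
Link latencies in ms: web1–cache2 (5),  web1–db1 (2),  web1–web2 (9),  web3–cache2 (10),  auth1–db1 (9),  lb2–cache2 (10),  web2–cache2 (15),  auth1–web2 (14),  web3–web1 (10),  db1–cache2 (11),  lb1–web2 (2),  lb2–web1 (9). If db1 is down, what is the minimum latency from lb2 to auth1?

Comparing a few candidate routes:
lb2→web1→web2→auth1: 9 + 9 + 14 = 32
lb2→cache2→web2→auth1: 10 + 15 + 14 = 39
lb2→cache2→web1→web2→auth1: 10 + 5 + 9 + 14 = 38
Best route has total 32 ms.

32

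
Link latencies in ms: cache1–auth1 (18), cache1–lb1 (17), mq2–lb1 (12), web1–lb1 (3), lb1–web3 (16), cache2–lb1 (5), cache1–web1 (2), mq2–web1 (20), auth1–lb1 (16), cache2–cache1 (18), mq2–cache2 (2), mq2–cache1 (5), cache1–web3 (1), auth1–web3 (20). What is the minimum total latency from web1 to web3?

3

Comparing a few candidate routes:
web1-lb1-web3: 3 + 16 = 19
web1-cache1-web3: 2 + 1 = 3
web1-lb1-cache2-mq2-cache1-web3: 3 + 5 + 2 + 5 + 1 = 16
Best route has total 3 ms.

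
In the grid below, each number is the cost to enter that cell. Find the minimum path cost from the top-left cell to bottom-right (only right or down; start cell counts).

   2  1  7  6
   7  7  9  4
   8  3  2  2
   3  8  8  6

Cheapest: (0,0) (0,1) (1,1) (2,1) (2,2) (2,3) (3,3)
  2 + 1 + 7 + 3 + 2 + 2 + 6 = 23
(Top row then right column would cost 28.)

23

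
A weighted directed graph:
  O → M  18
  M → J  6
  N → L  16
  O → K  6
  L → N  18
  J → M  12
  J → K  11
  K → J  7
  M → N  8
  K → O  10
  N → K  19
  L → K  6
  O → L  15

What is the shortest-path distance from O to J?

Checking several routes:
O-M-N-K-J: 18 + 8 + 19 + 7 = 52
O-M-J: 18 + 6 = 24
O-K-J: 6 + 7 = 13
O-L-K-J: 15 + 6 + 7 = 28
Best route has total 13.

13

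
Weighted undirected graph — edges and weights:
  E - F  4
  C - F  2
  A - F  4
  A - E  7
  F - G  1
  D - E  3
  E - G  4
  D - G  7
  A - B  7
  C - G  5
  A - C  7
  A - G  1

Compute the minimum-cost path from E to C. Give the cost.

A few of the E→C routes:
E-A-G-F-C: 7 + 1 + 1 + 2 = 11
E-F-C: 4 + 2 = 6
E-G-C: 4 + 5 = 9
E-G-F-C: 4 + 1 + 2 = 7
E-F-G-C: 4 + 1 + 5 = 10
Best route has total 6.

6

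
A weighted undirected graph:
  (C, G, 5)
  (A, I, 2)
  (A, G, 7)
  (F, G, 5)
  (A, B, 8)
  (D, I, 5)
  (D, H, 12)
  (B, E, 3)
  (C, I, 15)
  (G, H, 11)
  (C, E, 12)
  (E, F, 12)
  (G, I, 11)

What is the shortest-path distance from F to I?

A few of the F→I routes:
F -> G -> C -> I: 5 + 5 + 15 = 25
F -> G -> A -> I: 5 + 7 + 2 = 14
F -> G -> C -> E -> B -> A -> I: 5 + 5 + 12 + 3 + 8 + 2 = 35
F -> E -> B -> A -> I: 12 + 3 + 8 + 2 = 25
F -> G -> H -> D -> I: 5 + 11 + 12 + 5 = 33
F -> G -> I: 5 + 11 = 16
Best route has total 14.

14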